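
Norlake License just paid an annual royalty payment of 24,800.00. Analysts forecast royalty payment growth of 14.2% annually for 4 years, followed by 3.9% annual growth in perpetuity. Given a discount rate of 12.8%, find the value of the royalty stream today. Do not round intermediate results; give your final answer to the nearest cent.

406478.65

D_1 = 28321.60000
D_2 = 32343.26720
D_3 = 36936.01114
D_4 = 42180.92472
Terminal value at year 4: TV = D_4×(1+g_2)/(r−g_2) = 43825.98079/0.089 = 492426.75044
P_0 = D_1/(1+r)^1 + D_2/(1+r)^2 + D_3/(1+r)^3 + D_4/(1+r)^4 + TV/(1+r)^4
    = 25107.80142 + 25419.42307 + 25734.91236 + 26054.31730 + 304162.19861 = 406478.65275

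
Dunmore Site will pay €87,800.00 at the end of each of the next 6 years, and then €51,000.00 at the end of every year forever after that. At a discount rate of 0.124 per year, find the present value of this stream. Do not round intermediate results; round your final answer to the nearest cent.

PV of 6-year annuity: €87,800.00 × [1 − (1+0.124)^−6] / 0.124 = 356928.83483
Perpetuity value at year 6: €51,000.00 / 0.124 = 411290.32258
PV of perpetuity: 411290.32258 / (1+0.124)^6 = 203962.63948
Total PV = 356928.83483 + 203962.63948 = 560891.47431

€560891.47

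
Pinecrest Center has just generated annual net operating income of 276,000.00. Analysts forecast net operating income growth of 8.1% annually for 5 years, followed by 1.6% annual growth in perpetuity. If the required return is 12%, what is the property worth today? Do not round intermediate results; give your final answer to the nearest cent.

D_1 = 298356.00000
D_2 = 322522.83600
D_3 = 348647.18572
D_4 = 376887.60776
D_5 = 407415.50399
Terminal value at year 5: TV = D_5×(1+g_2)/(r−g_2) = 413934.15205/0.104 = 3980136.07742
P_0 = D_1/(1+r)^1 + D_2/(1+r)^2 + D_3/(1+r)^3 + D_4/(1+r)^4 + D_5/(1+r)^5 + TV/(1+r)^5
    = 266389.28571 + 257113.23023 + 248160.18025 + 239518.88826 + 231178.49840 + 2258436.09974 = 3500796.18259

3500796.18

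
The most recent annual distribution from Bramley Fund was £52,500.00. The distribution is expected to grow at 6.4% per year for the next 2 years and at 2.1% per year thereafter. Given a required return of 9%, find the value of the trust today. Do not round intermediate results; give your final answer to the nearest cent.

D_1 = 55860.00000
D_2 = 59435.04000
Terminal value at year 2: TV = D_2×(1+g_2)/(r−g_2) = 60683.17584/0.069 = 879466.31652
P_0 = D_1/(1+r)^1 + D_2/(1+r)^2 + TV/(1+r)^2
    = 51247.70642 + 50025.28407 + 740229.20337 = 841502.19386

£841502.19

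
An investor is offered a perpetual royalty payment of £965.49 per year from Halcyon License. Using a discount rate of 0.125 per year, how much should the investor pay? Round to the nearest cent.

£7723.92

Level perpetuity: PV = C / r = £965.49 / 0.125 = £7,723.92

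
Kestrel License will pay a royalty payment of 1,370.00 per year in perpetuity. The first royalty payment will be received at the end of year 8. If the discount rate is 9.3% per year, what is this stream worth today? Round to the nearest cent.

7904.90

Value at end of year 7: C / r = 1,370.00 / 0.093 = 14,731.1828
Discount to today: PV = 14,731.1828 / (1 + 0.093)^7 = 14,731.1828 / 1.863550 = 7,904.90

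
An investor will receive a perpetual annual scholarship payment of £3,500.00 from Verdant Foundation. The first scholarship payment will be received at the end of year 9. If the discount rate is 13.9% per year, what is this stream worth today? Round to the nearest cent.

Value at end of year 8: C / r = £3,500.00 / 0.139 = £25,179.8561
Discount to today: PV = £25,179.8561 / (1 + 0.139)^8 = £25,179.8561 / 2.832630 = £8,889.22

£8889.22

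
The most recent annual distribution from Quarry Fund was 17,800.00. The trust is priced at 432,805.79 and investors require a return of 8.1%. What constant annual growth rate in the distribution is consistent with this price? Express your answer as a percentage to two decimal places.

3.83%

P = D₀(1+g)/(r−g) ⇒ P(r−g) = D₀(1+g) ⇒ g(P+D₀) = P·r − D₀
g = (P·r − D₀)/(P + D₀) = (432,805.79×0.081 − 17,800.00) / (432,805.79 + 17,800.00) = 0.038298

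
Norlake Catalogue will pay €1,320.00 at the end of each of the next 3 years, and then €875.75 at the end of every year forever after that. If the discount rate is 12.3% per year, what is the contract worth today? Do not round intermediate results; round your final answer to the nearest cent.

PV of 3-year annuity: €1,320.00 × [1 − (1+0.123)^−3] / 0.123 = 3154.14440
Perpetuity value at year 3: €875.75 / 0.123 = 7119.91870
PV of perpetuity: 7119.91870 / (1+0.123)^3 = 5027.31115
Total PV = 3154.14440 + 5027.31115 = 8181.45556

€8181.46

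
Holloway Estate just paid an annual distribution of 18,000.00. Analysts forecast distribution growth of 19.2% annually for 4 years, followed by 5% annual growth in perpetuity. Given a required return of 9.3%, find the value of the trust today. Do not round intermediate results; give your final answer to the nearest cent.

D_1 = 21456.00000
D_2 = 25575.55200
D_3 = 30486.05798
D_4 = 36339.38112
Terminal value at year 4: TV = D_4×(1+g_2)/(r−g_2) = 38156.35017/0.043 = 887356.98076
P_0 = D_1/(1+r)^1 + D_2/(1+r)^2 + D_3/(1+r)^3 + D_4/(1+r)^4 + TV/(1+r)^4
    = 19630.37511 + 21408.42373 + 23347.52158 + 25462.25592 + 621752.76087 = 711601.33721

711601.34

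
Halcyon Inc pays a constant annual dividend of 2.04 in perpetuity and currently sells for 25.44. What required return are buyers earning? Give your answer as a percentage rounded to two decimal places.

8.02%

P = C/r ⇒ r = C/P = 2.04/25.44 = 0.080189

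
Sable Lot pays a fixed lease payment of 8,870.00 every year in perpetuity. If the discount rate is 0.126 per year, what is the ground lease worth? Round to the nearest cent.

70396.83

Level perpetuity: PV = C / r = 8,870.00 / 0.126 = 70,396.83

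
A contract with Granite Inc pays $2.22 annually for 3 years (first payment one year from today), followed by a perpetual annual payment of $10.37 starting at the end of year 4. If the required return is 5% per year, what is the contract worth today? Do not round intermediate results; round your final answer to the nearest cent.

PV of 3-year annuity: $2.22 × [1 − (1+0.05)^−3] / 0.05 = 6.04561
Perpetuity value at year 3: $10.37 / 0.05 = 207.40000
PV of perpetuity: 207.40000 / (1+0.05)^3 = 179.15992
Total PV = 6.04561 + 179.15992 = 185.20553

$185.21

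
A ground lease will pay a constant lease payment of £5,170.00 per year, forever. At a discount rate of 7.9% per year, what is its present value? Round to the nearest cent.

£65443.04

Level perpetuity: PV = C / r = £5,170.00 / 0.079 = £65,443.04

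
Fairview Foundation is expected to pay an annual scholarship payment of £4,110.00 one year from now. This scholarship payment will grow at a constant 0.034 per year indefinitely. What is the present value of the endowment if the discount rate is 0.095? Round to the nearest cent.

Growing perpetuity: P = D₁ / (r − g) = £4,110.0000 / (0.095 − 0.034) = £67,377.05

£67377.05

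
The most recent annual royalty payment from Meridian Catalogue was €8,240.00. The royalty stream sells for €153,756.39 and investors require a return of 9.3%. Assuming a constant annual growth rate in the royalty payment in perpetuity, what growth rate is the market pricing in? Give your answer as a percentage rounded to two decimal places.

P = D₀(1+g)/(r−g) ⇒ P(r−g) = D₀(1+g) ⇒ g(P+D₀) = P·r − D₀
g = (P·r − D₀)/(P + D₀) = (€153,756.39×0.093 − €8,240.00) / (€153,756.39 + €8,240.00) = 0.037404

3.74%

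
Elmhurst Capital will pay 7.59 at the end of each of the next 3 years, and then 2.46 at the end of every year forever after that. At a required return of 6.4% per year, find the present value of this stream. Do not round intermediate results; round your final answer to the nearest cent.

52.05

PV of 3-year annuity: 7.59 × [1 − (1+0.064)^−3] / 0.064 = 20.13894
Perpetuity value at year 3: 2.46 / 0.064 = 38.43750
PV of perpetuity: 38.43750 / (1+0.064)^3 = 31.91025
Total PV = 20.13894 + 31.91025 = 52.04920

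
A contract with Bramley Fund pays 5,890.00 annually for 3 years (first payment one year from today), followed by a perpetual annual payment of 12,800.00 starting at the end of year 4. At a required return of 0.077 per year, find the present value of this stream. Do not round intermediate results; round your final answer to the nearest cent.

PV of 3-year annuity: 5,890.00 × [1 − (1+0.077)^−3] / 0.077 = 15261.64539
Perpetuity value at year 3: 12,800.00 / 0.077 = 166233.76623
PV of perpetuity: 166233.76623 / (1+0.077)^3 = 133067.54195
Total PV = 15261.64539 + 133067.54195 = 148329.18734

148329.19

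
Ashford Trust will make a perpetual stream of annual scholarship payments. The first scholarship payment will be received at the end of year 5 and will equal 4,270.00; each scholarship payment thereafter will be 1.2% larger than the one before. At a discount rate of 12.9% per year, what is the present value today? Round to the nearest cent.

22462.92

Value at end of year 4: C₁ / (r − g) = 4,270.00 / (0.129 − 0.012) = 36,495.7265
Discount to today: PV = 36,495.7265 / (1 + 0.129)^4 = 36,495.7265 / 1.624710 = 22,462.92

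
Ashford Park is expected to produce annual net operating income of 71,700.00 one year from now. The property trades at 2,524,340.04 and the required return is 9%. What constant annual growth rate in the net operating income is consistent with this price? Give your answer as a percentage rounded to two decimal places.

P = D₁/(r−g) ⇒ g = r − D₁/P = 0.09 − 71,700.00/2,524,340.04 = 0.061597

6.16%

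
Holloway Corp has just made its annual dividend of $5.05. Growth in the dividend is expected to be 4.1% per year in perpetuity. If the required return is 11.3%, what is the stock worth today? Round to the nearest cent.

$73.01

D₁ = D₀ × (1 + g) = $5.05 × 1.041 = $5.2571
Growing perpetuity: P = D₁ / (r − g) = $5.2571 / (0.113 − 0.041) = $73.01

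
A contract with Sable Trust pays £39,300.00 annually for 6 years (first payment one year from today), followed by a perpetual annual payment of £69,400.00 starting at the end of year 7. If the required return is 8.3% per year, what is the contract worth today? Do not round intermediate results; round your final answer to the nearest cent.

PV of 6-year annuity: £39,300.00 × [1 − (1+0.083)^−6] / 0.083 = 180037.48620
Perpetuity value at year 6: £69,400.00 / 0.083 = 836144.57831
PV of perpetuity: 836144.57831 / (1+0.083)^6 = 518215.78589
Total PV = 180037.48620 + 518215.78589 = 698253.27209

£698253.27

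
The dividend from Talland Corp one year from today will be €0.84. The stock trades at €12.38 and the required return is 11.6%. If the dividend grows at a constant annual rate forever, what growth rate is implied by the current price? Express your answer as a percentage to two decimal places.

P = D₁/(r−g) ⇒ g = r − D₁/P = 0.116 − €0.84/€12.38 = 0.048149

4.81%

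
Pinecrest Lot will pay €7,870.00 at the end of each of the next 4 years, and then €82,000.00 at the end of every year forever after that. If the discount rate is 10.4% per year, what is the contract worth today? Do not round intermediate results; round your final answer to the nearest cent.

€555499.73

PV of 4-year annuity: €7,870.00 × [1 − (1+0.104)^−4] / 0.104 = 24732.35452
Perpetuity value at year 4: €82,000.00 / 0.104 = 788461.53846
PV of perpetuity: 788461.53846 / (1+0.104)^4 = 530767.37444
Total PV = 24732.35452 + 530767.37444 = 555499.72896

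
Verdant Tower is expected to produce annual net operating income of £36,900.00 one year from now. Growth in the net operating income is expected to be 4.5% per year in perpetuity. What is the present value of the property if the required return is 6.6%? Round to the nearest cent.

£1757142.86

Growing perpetuity: P = D₁ / (r − g) = £36,900.0000 / (0.066 − 0.045) = £1,757,142.86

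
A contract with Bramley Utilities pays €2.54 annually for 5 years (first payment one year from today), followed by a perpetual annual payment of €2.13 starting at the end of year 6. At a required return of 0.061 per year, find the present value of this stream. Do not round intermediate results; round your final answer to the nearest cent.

PV of 5-year annuity: €2.54 × [1 − (1+0.061)^−5] / 0.061 = 10.67036
Perpetuity value at year 5: €2.13 / 0.061 = 34.91803
PV of perpetuity: 34.91803 / (1+0.061)^5 = 25.97005
Total PV = 10.67036 + 25.97005 = 36.64041

€36.64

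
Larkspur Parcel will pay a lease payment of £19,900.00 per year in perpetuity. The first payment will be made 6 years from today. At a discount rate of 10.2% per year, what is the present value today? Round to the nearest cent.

Value at end of year 5: C / r = £19,900.00 / 0.102 = £195,098.0392
Discount to today: PV = £195,098.0392 / (1 + 0.102)^5 = £195,098.0392 / 1.625204 = £120,045.24

£120045.24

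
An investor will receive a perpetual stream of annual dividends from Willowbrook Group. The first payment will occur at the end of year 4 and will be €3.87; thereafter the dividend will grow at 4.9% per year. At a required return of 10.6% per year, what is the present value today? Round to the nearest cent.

€50.18

Value at end of year 3: C₁ / (r − g) = €3.87 / (0.106 − 0.049) = €67.8947
Discount to today: PV = €67.8947 / (1 + 0.106)^3 = €67.8947 / 1.352899 = €50.18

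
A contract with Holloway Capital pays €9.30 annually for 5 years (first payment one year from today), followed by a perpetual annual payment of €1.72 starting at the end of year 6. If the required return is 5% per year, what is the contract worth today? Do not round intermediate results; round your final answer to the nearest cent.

PV of 5-year annuity: €9.30 × [1 − (1+0.05)^−5] / 0.05 = 40.26413
Perpetuity value at year 5: €1.72 / 0.05 = 34.40000
PV of perpetuity: 34.40000 / (1+0.05)^5 = 26.95330
Total PV = 40.26413 + 26.95330 = 67.21743

€67.22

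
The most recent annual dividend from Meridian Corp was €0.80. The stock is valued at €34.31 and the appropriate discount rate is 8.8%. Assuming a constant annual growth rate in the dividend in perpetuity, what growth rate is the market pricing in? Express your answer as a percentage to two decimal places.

6.32%

P = D₀(1+g)/(r−g) ⇒ P(r−g) = D₀(1+g) ⇒ g(P+D₀) = P·r − D₀
g = (P·r − D₀)/(P + D₀) = (€34.31×0.088 − €0.80) / (€34.31 + €0.80) = 0.063209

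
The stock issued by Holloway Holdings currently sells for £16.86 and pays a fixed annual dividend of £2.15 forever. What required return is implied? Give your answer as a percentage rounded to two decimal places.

P = C/r ⇒ r = C/P = £2.15/£16.86 = 0.127521

12.75%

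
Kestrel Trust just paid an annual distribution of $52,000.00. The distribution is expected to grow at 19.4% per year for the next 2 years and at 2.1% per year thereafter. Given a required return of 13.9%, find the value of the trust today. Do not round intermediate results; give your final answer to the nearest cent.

D_1 = 62088.00000
D_2 = 74133.07200
Terminal value at year 2: TV = D_2×(1+g_2)/(r−g_2) = 75689.86651/0.118 = 641439.54671
P_0 = D_1/(1+r)^1 + D_2/(1+r)^2 + TV/(1+r)^2
    = 54510.97454 + 57143.19895 + 494433.95020 = 606088.12369

$606088.12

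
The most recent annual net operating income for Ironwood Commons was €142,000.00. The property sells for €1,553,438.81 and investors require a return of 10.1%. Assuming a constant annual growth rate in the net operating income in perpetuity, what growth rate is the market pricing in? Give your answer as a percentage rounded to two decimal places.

0.88%

P = D₀(1+g)/(r−g) ⇒ P(r−g) = D₀(1+g) ⇒ g(P+D₀) = P·r − D₀
g = (P·r − D₀)/(P + D₀) = (€1,553,438.81×0.101 − €142,000.00) / (€1,553,438.81 + €142,000.00) = 0.008787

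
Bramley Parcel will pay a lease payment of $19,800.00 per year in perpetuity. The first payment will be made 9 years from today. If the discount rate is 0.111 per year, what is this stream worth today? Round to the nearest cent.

Value at end of year 8: C / r = $19,800.00 / 0.111 = $178,378.3784
Discount to today: PV = $178,378.3784 / (1 + 0.111)^8 = $178,378.3784 / 2.321200 = $76,847.50

$76847.50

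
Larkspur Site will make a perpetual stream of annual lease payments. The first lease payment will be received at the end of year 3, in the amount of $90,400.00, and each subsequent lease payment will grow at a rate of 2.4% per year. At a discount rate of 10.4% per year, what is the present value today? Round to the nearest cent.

$927129.28

Value at end of year 2: C₁ / (r − g) = $90,400.00 / (0.104 − 0.024) = $1,130,000.0000
Discount to today: PV = $1,130,000.0000 / (1 + 0.104)^2 = $1,130,000.0000 / 1.218816 = $927,129.28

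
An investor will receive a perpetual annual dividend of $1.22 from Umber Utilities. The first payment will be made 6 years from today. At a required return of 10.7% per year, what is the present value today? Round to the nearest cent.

$6.86

Value at end of year 5: C / r = $1.22 / 0.107 = $11.4019
Discount to today: PV = $11.4019 / (1 + 0.107)^5 = $11.4019 / 1.662410 = $6.86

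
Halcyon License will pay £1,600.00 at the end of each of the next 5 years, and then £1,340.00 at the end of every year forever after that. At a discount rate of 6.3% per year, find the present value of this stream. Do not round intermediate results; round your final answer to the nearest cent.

£22356.18

PV of 5-year annuity: £1,600.00 × [1 − (1+0.063)^−5] / 0.063 = 6685.13123
Perpetuity value at year 5: £1,340.00 / 0.063 = 21269.84127
PV of perpetuity: 21269.84127 / (1+0.063)^5 = 15671.04387
Total PV = 6685.13123 + 15671.04387 = 22356.17509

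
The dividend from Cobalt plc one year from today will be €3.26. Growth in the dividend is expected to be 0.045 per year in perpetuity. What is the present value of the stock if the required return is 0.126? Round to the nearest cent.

Growing perpetuity: P = D₁ / (r − g) = €3.2600 / (0.126 − 0.045) = €40.25

€40.25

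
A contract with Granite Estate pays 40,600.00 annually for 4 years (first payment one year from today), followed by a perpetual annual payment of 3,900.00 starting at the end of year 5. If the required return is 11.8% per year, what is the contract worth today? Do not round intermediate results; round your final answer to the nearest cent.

PV of 4-year annuity: 40,600.00 × [1 − (1+0.118)^−4] / 0.118 = 123837.62761
Perpetuity value at year 4: 3,900.00 / 0.118 = 33050.84746
PV of perpetuity: 33050.84746 / (1+0.118)^4 = 21155.11476
Total PV = 123837.62761 + 21155.11476 = 144992.74236

144992.74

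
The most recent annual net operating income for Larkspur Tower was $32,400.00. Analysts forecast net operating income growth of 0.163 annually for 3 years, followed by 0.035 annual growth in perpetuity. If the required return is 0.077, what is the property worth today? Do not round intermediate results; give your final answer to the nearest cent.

D_1 = 37681.20000
D_2 = 43823.23560
D_3 = 50966.42300
Terminal value at year 3: TV = D_3×(1+g_2)/(r−g_2) = 52750.24781/0.042 = 1255958.28114
P_0 = D_1/(1+r)^1 + D_2/(1+r)^2 + D_3/(1+r)^3 + TV/(1+r)^3
    = 34987.18663 + 37780.96383 + 40797.82817 + 1005375.05135 = 1118941.02999

$1118941.03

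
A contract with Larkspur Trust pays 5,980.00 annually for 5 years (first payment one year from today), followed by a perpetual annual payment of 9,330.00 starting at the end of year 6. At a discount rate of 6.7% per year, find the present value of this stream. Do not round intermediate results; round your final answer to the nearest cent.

PV of 5-year annuity: 5,980.00 × [1 − (1+0.067)^−5] / 0.067 = 24717.39845
Perpetuity value at year 5: 9,330.00 / 0.067 = 139253.73134
PV of perpetuity: 139253.73134 / (1+0.067)^5 = 100689.62976
Total PV = 24717.39845 + 100689.62976 = 125407.02820

125407.03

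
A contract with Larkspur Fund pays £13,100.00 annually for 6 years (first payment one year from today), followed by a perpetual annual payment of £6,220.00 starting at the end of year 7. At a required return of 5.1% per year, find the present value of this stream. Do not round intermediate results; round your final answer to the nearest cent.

PV of 6-year annuity: £13,100.00 × [1 − (1+0.051)^−6] / 0.051 = 66279.45353
Perpetuity value at year 6: £6,220.00 / 0.051 = 121960.78431
PV of perpetuity: 121960.78431 / (1+0.051)^6 = 90490.69264
Total PV = 66279.45353 + 90490.69264 = 156770.14617

£156770.15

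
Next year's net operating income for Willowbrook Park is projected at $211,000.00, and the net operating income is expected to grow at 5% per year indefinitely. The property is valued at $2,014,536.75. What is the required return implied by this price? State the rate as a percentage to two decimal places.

P = D₁/(r − g) ⇒ r = D₁/P + g = $211,000.0000/$2,014,536.75 + 0.05 = 0.104739 + 0.05 = 0.154739

15.47%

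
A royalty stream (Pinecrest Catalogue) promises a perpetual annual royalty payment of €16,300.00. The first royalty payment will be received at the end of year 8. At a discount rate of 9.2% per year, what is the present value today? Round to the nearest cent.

Value at end of year 7: C / r = €16,300.00 / 0.092 = €177,173.9130
Discount to today: PV = €177,173.9130 / (1 + 0.092)^7 = €177,173.9130 / 1.851648 = €95,684.44

€95684.44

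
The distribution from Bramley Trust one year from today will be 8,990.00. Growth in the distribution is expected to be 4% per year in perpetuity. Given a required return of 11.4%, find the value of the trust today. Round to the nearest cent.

Growing perpetuity: P = D₁ / (r − g) = 8,990.0000 / (0.114 − 0.04) = 121,486.49

121486.49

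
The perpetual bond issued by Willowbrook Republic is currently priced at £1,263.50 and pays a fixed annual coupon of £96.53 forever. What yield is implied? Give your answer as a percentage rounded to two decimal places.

7.64%

P = C/r ⇒ r = C/P = £96.53/£1,263.50 = 0.076399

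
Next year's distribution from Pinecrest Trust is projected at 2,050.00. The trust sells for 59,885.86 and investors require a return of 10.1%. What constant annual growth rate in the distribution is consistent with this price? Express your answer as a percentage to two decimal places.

6.68%

P = D₁/(r−g) ⇒ g = r − D₁/P = 0.101 − 2,050.00/59,885.86 = 0.066768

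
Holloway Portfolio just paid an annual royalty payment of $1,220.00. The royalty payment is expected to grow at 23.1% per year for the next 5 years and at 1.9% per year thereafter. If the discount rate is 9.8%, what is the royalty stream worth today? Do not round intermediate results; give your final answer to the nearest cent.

D_1 = 1501.82000
D_2 = 1848.74042
D_3 = 2275.79946
D_4 = 2801.50913
D_5 = 3448.65774
Terminal value at year 5: TV = D_5×(1+g_2)/(r−g_2) = 3514.18224/0.079 = 44483.31947
P_0 = D_1/(1+r)^1 + D_2/(1+r)^2 + D_3/(1+r)^3 + D_4/(1+r)^4 + D_5/(1+r)^5 + TV/(1+r)^5
    = 1367.77778 + 1533.45578 + 1719.20224 + 1927.44805 + 2160.91854 + 27873.11377 = 36581.91616

$36581.92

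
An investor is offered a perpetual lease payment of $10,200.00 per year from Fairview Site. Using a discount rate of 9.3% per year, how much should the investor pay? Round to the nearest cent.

Level perpetuity: PV = C / r = $10,200.00 / 0.093 = $109,677.42

$109677.42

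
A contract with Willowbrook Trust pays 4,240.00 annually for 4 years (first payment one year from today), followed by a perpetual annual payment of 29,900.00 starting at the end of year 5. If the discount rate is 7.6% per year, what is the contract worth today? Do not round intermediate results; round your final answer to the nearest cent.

307669.64

PV of 4-year annuity: 4,240.00 × [1 − (1+0.076)^−4] / 0.076 = 14169.36797
Perpetuity value at year 4: 29,900.00 / 0.076 = 393421.05263
PV of perpetuity: 393421.05263 / (1+0.076)^4 = 293500.27380
Total PV = 14169.36797 + 293500.27380 = 307669.64176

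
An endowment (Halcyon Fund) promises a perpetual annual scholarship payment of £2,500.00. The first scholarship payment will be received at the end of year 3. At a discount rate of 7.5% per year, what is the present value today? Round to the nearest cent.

£28844.42

Value at end of year 2: C / r = £2,500.00 / 0.075 = £33,333.3333
Discount to today: PV = £33,333.3333 / (1 + 0.075)^2 = £33,333.3333 / 1.155625 = £28,844.42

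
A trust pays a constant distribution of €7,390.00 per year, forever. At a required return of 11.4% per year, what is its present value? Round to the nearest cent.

Level perpetuity: PV = C / r = €7,390.00 / 0.114 = €64,824.56

€64824.56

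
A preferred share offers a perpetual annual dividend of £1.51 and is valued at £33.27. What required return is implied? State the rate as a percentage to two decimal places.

4.54%

P = C/r ⇒ r = C/P = £1.51/£33.27 = 0.045386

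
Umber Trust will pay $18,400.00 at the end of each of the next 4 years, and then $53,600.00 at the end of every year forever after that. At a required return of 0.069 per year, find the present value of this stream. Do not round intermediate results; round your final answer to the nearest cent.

$657312.10

PV of 4-year annuity: $18,400.00 × [1 − (1+0.069)^−4] / 0.069 = 62465.64462
Perpetuity value at year 4: $53,600.00 / 0.069 = 776811.59420
PV of perpetuity: 776811.59420 / (1+0.069)^4 = 594846.45552
Total PV = 62465.64462 + 594846.45552 = 657312.10014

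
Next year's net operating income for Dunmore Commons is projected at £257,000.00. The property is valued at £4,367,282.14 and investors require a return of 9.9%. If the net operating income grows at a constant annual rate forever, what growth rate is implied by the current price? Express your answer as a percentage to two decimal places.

P = D₁/(r−g) ⇒ g = r − D₁/P = 0.099 − £257,000.00/£4,367,282.14 = 0.040153

4.02%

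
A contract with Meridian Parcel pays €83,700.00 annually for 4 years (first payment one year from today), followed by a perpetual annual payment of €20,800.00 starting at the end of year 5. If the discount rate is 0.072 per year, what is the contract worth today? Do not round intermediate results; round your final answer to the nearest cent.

€500986.05

PV of 4-year annuity: €83,700.00 × [1 − (1+0.072)^−4] / 0.072 = 282234.21800
Perpetuity value at year 4: €20,800.00 / 0.072 = 288888.88889
PV of perpetuity: 288888.88889 / (1+0.072)^4 = 218751.83113
Total PV = 282234.21800 + 218751.83113 = 500986.04913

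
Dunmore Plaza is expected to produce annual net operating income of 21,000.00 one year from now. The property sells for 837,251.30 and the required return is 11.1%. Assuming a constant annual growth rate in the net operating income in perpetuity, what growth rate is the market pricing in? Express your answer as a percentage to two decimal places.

P = D₁/(r−g) ⇒ g = r − D₁/P = 0.111 − 21,000.00/837,251.30 = 0.085918

8.59%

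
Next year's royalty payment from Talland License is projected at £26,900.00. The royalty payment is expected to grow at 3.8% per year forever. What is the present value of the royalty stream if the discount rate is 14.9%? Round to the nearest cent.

£242342.34

Growing perpetuity: P = D₁ / (r − g) = £26,900.0000 / (0.149 − 0.038) = £242,342.34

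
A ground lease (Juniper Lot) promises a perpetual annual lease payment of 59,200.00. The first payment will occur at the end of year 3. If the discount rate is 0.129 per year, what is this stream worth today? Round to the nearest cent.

360034.49

Value at end of year 2: C / r = 59,200.00 / 0.129 = 458,914.7287
Discount to today: PV = 458,914.7287 / (1 + 0.129)^2 = 458,914.7287 / 1.274641 = 360,034.49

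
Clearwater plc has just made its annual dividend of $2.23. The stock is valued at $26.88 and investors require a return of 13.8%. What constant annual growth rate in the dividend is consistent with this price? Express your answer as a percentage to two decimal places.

5.08%

P = D₀(1+g)/(r−g) ⇒ P(r−g) = D₀(1+g) ⇒ g(P+D₀) = P·r − D₀
g = (P·r − D₀)/(P + D₀) = ($26.88×0.138 − $2.23) / ($26.88 + $2.23) = 0.050822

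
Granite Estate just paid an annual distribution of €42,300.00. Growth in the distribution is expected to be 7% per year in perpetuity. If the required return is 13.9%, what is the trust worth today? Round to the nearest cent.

€655956.52

D₁ = D₀ × (1 + g) = €42,300.00 × 1.07 = €45,261.0000
Growing perpetuity: P = D₁ / (r − g) = €45,261.0000 / (0.139 − 0.07) = €655,956.52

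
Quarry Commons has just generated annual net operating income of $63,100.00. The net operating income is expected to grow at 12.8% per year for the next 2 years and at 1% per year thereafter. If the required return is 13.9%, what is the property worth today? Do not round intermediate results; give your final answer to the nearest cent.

$608920.09

D_1 = 71176.80000
D_2 = 80287.43040
Terminal value at year 2: TV = D_2×(1+g_2)/(r−g_2) = 81090.30470/0.129 = 628607.01321
P_0 = D_1/(1+r)^1 + D_2/(1+r)^2 + TV/(1+r)^2
    = 62490.60579 + 61887.09687 + 484542.38636 = 608920.08902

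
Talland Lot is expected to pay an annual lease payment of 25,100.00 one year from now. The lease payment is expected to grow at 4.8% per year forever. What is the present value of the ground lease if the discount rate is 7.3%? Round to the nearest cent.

Growing perpetuity: P = D₁ / (r − g) = 25,100.0000 / (0.073 − 0.048) = 1,004,000.00

1004000.00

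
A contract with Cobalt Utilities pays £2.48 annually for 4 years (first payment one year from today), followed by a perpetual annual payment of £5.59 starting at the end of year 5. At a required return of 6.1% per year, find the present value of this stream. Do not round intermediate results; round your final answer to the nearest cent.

£80.89

PV of 4-year annuity: £2.48 × [1 − (1+0.061)^−4] / 0.061 = 8.57382
Perpetuity value at year 4: £5.59 / 0.061 = 91.63934
PV of perpetuity: 91.63934 / (1+0.061)^4 = 72.31368
Total PV = 8.57382 + 72.31368 = 80.88750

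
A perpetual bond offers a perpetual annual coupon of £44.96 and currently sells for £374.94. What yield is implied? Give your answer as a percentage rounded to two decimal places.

11.99%

P = C/r ⇒ r = C/P = £44.96/£374.94 = 0.119913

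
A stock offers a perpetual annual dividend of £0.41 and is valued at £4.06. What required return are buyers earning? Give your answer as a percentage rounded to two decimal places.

10.10%

P = C/r ⇒ r = C/P = £0.41/£4.06 = 0.100985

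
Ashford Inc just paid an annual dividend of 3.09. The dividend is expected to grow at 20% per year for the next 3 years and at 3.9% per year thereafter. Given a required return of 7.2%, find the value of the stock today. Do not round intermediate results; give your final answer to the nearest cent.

148.13

D_1 = 3.70800
D_2 = 4.44960
D_3 = 5.33952
Terminal value at year 3: TV = D_3×(1+g_2)/(r−g_2) = 5.54776/0.033 = 168.11398
P_0 = D_1/(1+r)^1 + D_2/(1+r)^2 + D_3/(1+r)^3 + TV/(1+r)^3
    = 3.45896 + 3.87196 + 4.33429 + 136.46443 = 148.12964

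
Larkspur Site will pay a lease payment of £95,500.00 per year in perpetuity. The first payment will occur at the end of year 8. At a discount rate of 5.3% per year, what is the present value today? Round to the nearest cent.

Value at end of year 7: C / r = £95,500.00 / 0.053 = £1,801,886.7925
Discount to today: PV = £1,801,886.7925 / (1 + 0.053)^7 = £1,801,886.7925 / 1.435485 = £1,255,246.17

£1255246.17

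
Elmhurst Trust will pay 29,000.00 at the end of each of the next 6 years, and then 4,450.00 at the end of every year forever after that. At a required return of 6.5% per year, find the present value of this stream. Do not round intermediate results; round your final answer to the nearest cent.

PV of 6-year annuity: 29,000.00 × [1 − (1+0.065)^−6] / 0.065 = 140389.39315
Perpetuity value at year 6: 4,450.00 / 0.065 = 68461.53846
PV of perpetuity: 68461.53846 / (1+0.065)^6 = 46919.02813
Total PV = 140389.39315 + 46919.02813 = 187308.42128

187308.42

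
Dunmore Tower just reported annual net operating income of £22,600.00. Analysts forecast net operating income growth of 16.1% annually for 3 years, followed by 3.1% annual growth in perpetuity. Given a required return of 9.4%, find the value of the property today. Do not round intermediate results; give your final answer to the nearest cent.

D_1 = 26238.60000
D_2 = 30463.01460
D_3 = 35367.55995
Terminal value at year 3: TV = D_3×(1+g_2)/(r−g_2) = 36463.95431/0.063 = 578792.92554
P_0 = D_1/(1+r)^1 + D_2/(1+r)^2 + D_3/(1+r)^3 + TV/(1+r)^3
    = 23984.09506 + 25452.95646 + 27011.77555 + 442049.85068 = 518498.67775

£518498.68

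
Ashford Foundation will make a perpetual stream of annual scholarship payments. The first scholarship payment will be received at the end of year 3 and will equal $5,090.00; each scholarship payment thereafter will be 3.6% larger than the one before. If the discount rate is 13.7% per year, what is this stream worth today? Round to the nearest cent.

$38983.02

Value at end of year 2: C₁ / (r − g) = $5,090.00 / (0.137 − 0.036) = $50,396.0396
Discount to today: PV = $50,396.0396 / (1 + 0.137)^2 = $50,396.0396 / 1.292769 = $38,983.02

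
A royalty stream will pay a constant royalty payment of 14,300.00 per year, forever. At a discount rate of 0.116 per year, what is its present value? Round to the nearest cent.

Level perpetuity: PV = C / r = 14,300.00 / 0.116 = 123,275.86

123275.86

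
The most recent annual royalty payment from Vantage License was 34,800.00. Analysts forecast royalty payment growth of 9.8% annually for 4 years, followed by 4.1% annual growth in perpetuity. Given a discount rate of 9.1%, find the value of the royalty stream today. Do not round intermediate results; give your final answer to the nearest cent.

D_1 = 38210.40000
D_2 = 41955.01920
D_3 = 46066.61108
D_4 = 50581.13897
Terminal value at year 4: TV = D_4×(1+g_2)/(r−g_2) = 52654.96567/0.05 = 1053099.31331
P_0 = D_1/(1+r)^1 + D_2/(1+r)^2 + D_3/(1+r)^3 + D_4/(1+r)^4 + TV/(1+r)^4
    = 35023.28139 + 35247.99539 + 35474.15118 + 35701.75802 + 743310.60190 = 884757.78788

884757.79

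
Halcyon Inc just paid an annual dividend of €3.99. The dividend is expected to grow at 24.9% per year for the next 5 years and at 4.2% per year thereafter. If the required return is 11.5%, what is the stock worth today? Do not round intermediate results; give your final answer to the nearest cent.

€128.86

D_1 = 4.98351
D_2 = 6.22440
D_3 = 7.77428
D_4 = 9.71008
D_5 = 12.12789
Terminal value at year 5: TV = D_5×(1+g_2)/(r−g_2) = 12.63726/0.073 = 173.11311
P_0 = D_1/(1+r)^1 + D_2/(1+r)^2 + D_3/(1+r)^3 + D_4/(1+r)^4 + D_5/(1+r)^5 + TV/(1+r)^5
    = 4.46952 + 5.00666 + 5.60836 + 6.28237 + 7.03738 + 100.45131 = 128.85558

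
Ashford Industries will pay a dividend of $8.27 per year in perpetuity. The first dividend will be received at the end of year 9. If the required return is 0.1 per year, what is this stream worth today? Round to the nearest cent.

Value at end of year 8: C / r = $8.27 / 0.1 = $82.7000
Discount to today: PV = $82.7000 / (1 + 0.1)^8 = $82.7000 / 2.143589 = $38.58

$38.58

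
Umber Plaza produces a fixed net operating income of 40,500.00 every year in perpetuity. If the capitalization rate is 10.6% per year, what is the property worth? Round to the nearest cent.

Level perpetuity: PV = C / r = 40,500.00 / 0.106 = 382,075.47

382075.47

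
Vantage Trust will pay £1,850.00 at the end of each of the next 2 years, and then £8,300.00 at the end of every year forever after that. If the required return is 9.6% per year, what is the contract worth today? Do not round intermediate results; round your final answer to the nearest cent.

PV of 2-year annuity: £1,850.00 × [1 − (1+0.096)^−2] / 0.096 = 3228.06223
Perpetuity value at year 2: £8,300.00 / 0.096 = 86458.33333
PV of perpetuity: 86458.33333 / (1+0.096)^2 = 71975.67576
Total PV = 3228.06223 + 71975.67576 = 75203.73799

£75203.74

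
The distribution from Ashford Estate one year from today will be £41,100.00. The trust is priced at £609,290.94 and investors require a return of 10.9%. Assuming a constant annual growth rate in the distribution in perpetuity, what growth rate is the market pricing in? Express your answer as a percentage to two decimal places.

P = D₁/(r−g) ⇒ g = r − D₁/P = 0.109 − £41,100.00/£609,290.94 = 0.041545

4.15%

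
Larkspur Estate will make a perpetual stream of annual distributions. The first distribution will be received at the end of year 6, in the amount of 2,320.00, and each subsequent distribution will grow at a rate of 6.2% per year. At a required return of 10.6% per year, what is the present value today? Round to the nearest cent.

Value at end of year 5: C₁ / (r − g) = 2,320.00 / (0.106 − 0.062) = 52,727.2727
Discount to today: PV = 52,727.2727 / (1 + 0.106)^5 = 52,727.2727 / 1.654915 = 31,861.02

31861.02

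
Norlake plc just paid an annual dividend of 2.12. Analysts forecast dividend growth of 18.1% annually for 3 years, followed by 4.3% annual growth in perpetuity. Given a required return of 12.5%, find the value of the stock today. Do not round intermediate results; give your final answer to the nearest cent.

38.21

D_1 = 2.50372
D_2 = 2.95689
D_3 = 3.49209
Terminal value at year 3: TV = D_3×(1+g_2)/(r−g_2) = 3.64225/0.082 = 44.41769
P_0 = D_1/(1+r)^1 + D_2/(1+r)^2 + D_3/(1+r)^3 + TV/(1+r)^3
    = 2.22553 + 2.33631 + 2.45261 + 31.19597 = 38.21041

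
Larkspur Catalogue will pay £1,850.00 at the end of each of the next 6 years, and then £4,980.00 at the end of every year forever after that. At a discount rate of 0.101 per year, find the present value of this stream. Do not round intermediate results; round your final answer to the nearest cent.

£35714.82

PV of 6-year annuity: £1,850.00 × [1 − (1+0.101)^−6] / 0.101 = 8033.67529
Perpetuity value at year 6: £4,980.00 / 0.101 = 49306.93069
PV of perpetuity: 49306.93069 / (1+0.101)^6 = 27681.14531
Total PV = 8033.67529 + 27681.14531 = 35714.82060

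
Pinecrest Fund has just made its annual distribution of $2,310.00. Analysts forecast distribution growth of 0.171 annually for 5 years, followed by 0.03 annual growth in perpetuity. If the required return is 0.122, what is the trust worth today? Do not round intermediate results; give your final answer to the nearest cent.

$45178.73

D_1 = 2705.01000
D_2 = 3167.56671
D_3 = 3709.22062
D_4 = 4343.49734
D_5 = 5086.23539
Terminal value at year 5: TV = D_5×(1+g_2)/(r−g_2) = 5238.82245/0.092 = 56943.72229
P_0 = D_1/(1+r)^1 + D_2/(1+r)^2 + D_3/(1+r)^3 + D_4/(1+r)^4 + D_5/(1+r)^5 + TV/(1+r)^5
    = 2410.88235 + 2516.17044 + 2626.05667 + 2740.74186 + 2860.43557 + 32024.44176 = 45178.72866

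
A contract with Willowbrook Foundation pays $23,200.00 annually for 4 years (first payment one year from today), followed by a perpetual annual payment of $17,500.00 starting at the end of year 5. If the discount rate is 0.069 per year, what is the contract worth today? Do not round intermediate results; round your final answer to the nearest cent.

$272973.96

PV of 4-year annuity: $23,200.00 × [1 − (1+0.069)^−4] / 0.069 = 78761.03018
Perpetuity value at year 4: $17,500.00 / 0.069 = 253623.18841
PV of perpetuity: 253623.18841 / (1+0.069)^4 = 194212.92857
Total PV = 78761.03018 + 194212.92857 = 272973.95875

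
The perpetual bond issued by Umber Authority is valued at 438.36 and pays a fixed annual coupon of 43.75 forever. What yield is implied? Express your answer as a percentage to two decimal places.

9.98%

P = C/r ⇒ r = C/P = 43.75/438.36 = 0.099804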